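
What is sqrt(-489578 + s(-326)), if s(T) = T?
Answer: 4*I*sqrt(30619) ≈ 699.93*I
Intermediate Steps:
sqrt(-489578 + s(-326)) = sqrt(-489578 - 326) = sqrt(-489904) = 4*I*sqrt(30619)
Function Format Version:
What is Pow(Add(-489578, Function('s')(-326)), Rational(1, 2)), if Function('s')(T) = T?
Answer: Mul(4, I, Pow(30619, Rational(1, 2))) ≈ Mul(699.93, I)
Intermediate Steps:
Pow(Add(-489578, Function('s')(-326)), Rational(1, 2)) = Pow(Add(-489578, -326), Rational(1, 2)) = Pow(-489904, Rational(1, 2)) = Mul(4, I, Pow(30619, Rational(1, 2)))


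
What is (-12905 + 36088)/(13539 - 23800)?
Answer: -23183/10261 ≈ -2.2593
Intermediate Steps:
(-12905 + 36088)/(13539 - 23800) = 23183/(-10261) = 23183*(-1/10261) = -23183/10261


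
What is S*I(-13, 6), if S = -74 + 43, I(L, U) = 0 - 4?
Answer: 124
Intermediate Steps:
I(L, U) = -4
S = -31
S*I(-13, 6) = -31*(-4) = 124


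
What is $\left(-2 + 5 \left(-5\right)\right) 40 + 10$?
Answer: $-1070$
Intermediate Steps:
$\left(-2 + 5 \left(-5\right)\right) 40 + 10 = \left(-2 - 25\right) 40 + 10 = \left(-27\right) 40 + 10 = -1080 + 10 = -1070$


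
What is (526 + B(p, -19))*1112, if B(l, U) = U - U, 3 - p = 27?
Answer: 584912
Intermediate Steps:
p = -24 (p = 3 - 1*27 = 3 - 27 = -24)
B(l, U) = 0
(526 + B(p, -19))*1112 = (526 + 0)*1112 = 526*1112 = 584912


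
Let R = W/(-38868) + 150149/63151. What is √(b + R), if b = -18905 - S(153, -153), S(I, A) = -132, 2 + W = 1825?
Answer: I*√28272526438450286750835/1227276534 ≈ 137.01*I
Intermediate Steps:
W = 1823 (W = -2 + 1825 = 1823)
R = 5720867059/2454553068 (R = 1823/(-38868) + 150149/63151 = 1823*(-1/38868) + 150149*(1/63151) = -1823/38868 + 150149/63151 = 5720867059/2454553068 ≈ 2.3307)
b = -18773 (b = -18905 - 1*(-132) = -18905 + 132 = -18773)
√(b + R) = √(-18773 + 5720867059/2454553068) = √(-46073603878505/2454553068) = I*√28272526438450286750835/1227276534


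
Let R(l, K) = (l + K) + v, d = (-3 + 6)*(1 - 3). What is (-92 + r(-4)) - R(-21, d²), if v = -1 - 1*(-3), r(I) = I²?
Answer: -93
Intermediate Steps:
d = -6 (d = 3*(-2) = -6)
v = 2 (v = -1 + 3 = 2)
R(l, K) = 2 + K + l (R(l, K) = (l + K) + 2 = (K + l) + 2 = 2 + K + l)
(-92 + r(-4)) - R(-21, d²) = (-92 + (-4)²) - (2 + (-6)² - 21) = (-92 + 16) - (2 + 36 - 21) = -76 - 1*17 = -76 - 17 = -93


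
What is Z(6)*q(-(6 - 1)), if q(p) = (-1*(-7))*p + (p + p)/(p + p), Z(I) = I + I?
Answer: -408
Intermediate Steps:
Z(I) = 2*I
q(p) = 1 + 7*p (q(p) = 7*p + (2*p)/((2*p)) = 7*p + (2*p)*(1/(2*p)) = 7*p + 1 = 1 + 7*p)
Z(6)*q(-(6 - 1)) = (2*6)*(1 + 7*(-(6 - 1))) = 12*(1 + 7*(-1*5)) = 12*(1 + 7*(-5)) = 12*(1 - 35) = 12*(-34) = -408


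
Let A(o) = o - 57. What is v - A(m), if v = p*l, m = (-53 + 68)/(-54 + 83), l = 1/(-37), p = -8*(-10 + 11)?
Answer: 60838/1073 ≈ 56.699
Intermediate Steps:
p = -8 (p = -8*1 = -8)
l = -1/37 ≈ -0.027027
m = 15/29 ≈ 0.51724
A(o) = -57 + o
v = 8/37 (v = -8*(-1/37) = 8/37 ≈ 0.21622)
v - A(m) = 8/37 - (-57 + 15/29) = 8/37 - 1*(-1638/29) = 8/37 + 1638/29 = 60838/1073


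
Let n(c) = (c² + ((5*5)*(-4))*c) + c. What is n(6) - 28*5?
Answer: -698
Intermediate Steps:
n(c) = c² - 99*c (n(c) = (c² + (25*(-4))*c) + c = (c² - 100*c) + c = c² - 99*c)
n(6) - 28*5 = 6*(-99 + 6) - 28*5 = 6*(-93) - 140 = -558 - 140 = -698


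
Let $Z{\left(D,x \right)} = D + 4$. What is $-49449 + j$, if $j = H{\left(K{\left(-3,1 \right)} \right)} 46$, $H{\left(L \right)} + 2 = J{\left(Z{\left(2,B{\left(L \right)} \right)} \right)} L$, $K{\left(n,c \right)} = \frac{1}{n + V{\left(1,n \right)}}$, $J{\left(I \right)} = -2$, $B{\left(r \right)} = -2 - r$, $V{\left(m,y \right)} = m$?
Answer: $-49495$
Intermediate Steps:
$Z{\left(D,x \right)} = 4 + D$
$K{\left(n,c \right)} = \frac{1}{1 + n}$ ($K{\left(n,c \right)} = \frac{1}{n + 1} = \frac{1}{1 + n}$)
$H{\left(L \right)} = -2 - 2 L$
$j = -46$ ($j = \left(-2 - \frac{2}{1 - 3}\right) 46 = \left(-2 - \frac{2}{-2}\right) 46 = \left(-2 - -1\right) 46 = \left(-2 + 1\right) 46 = \left(-1\right) 46 = -46$)
$-49449 + j = -49449 - 46 = -49495$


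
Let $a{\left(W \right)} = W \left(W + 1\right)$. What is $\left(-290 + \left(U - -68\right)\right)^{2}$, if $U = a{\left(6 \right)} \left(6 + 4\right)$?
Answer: $39204$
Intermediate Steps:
$a{\left(W \right)} = W \left(1 + W\right)$
$U = 420$ ($U = 6 \left(1 + 6\right) \left(6 + 4\right) = 6 \cdot 7 \cdot 10 = 42 \cdot 10 = 420$)
$\left(-290 + \left(U - -68\right)\right)^{2} = \left(-290 + \left(420 - -68\right)\right)^{2} = \left(-290 + \left(420 + 68\right)\right)^{2} = \left(-290 + 488\right)^{2} = 198^{2} = 39204$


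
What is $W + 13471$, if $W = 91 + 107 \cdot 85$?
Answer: $22657$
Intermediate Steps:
$W = 9186$ ($W = 91 + 9095 = 9186$)
$W + 13471 = 9186 + 13471 = 22657$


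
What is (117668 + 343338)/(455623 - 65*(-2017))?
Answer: 230503/293364 ≈ 0.78572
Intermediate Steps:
(117668 + 343338)/(455623 - 65*(-2017)) = 461006/(455623 + 131105) = 461006/586728 = 461006*(1/586728) = 230503/293364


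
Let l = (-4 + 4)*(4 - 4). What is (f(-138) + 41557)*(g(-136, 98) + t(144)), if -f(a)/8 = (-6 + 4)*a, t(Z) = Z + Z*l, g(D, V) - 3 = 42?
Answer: 7436961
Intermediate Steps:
g(D, V) = 45 (g(D, V) = 3 + 42 = 45)
l = 0 (l = 0*0 = 0)
t(Z) = Z (t(Z) = Z + Z*0 = Z + 0 = Z)
f(a) = 16*a (f(a) = -8*(-6 + 4)*a = -(-16)*a = 16*a)
(f(-138) + 41557)*(g(-136, 98) + t(144)) = (16*(-138) + 41557)*(45 + 144) = (-2208 + 41557)*189 = 39349*189 = 7436961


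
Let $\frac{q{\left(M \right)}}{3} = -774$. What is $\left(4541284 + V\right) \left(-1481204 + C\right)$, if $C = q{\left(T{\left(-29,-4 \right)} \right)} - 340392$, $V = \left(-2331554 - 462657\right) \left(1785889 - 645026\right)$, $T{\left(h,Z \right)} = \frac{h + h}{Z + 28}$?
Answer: $5814299302516585662$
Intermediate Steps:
$T{\left(h,Z \right)} = \frac{2 h}{28 + Z}$
$q{\left(M \right)} = -2322$ ($q{\left(M \right)} = 3 \left(-774\right) = -2322$)
$V = -3187811944093$ ($V = \left(-2794211\right) 1140863 = -3187811944093$)
$C = -342714$ ($C = -2322 - 340392 = -342714$)
$\left(4541284 + V\right) \left(-1481204 + C\right) = \left(4541284 - 3187811944093\right) \left(-1481204 - 342714\right) = \left(-3187807402809\right) \left(-1823918\right) = 5814299302516585662$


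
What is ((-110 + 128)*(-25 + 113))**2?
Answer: 2509056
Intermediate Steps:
((-110 + 128)*(-25 + 113))**2 = (18*88)**2 = 1584**2 = 2509056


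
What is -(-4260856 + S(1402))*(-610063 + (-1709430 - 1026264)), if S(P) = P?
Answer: -14251098036678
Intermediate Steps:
-(-4260856 + S(1402))*(-610063 + (-1709430 - 1026264)) = -(-4260856 + 1402)*(-610063 + (-1709430 - 1026264)) = -(-4259454)*(-610063 - 2735694) = -(-4259454)*(-3345757) = -1*14251098036678 = -14251098036678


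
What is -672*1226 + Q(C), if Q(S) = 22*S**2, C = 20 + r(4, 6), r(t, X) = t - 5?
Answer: -815930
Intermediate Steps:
r(t, X) = -5 + t
C = 19 (C = 20 + (-5 + 4) = 20 - 1 = 19)
-672*1226 + Q(C) = -672*1226 + 22*19**2 = -823872 + 22*361 = -823872 + 7942 = -815930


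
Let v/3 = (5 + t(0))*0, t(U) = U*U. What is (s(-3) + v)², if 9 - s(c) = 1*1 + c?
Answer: 121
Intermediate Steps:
t(U) = U²
s(c) = 8 - c (s(c) = 9 - (1*1 + c) = 9 - (1 + c) = 9 + (-1 - c) = 8 - c)
v = 0 (v = 3*((5 + 0²)*0) = 3*((5 + 0)*0) = 3*(5*0) = 3*0 = 0)
(s(-3) + v)² = ((8 - 1*(-3)) + 0)² = ((8 + 3) + 0)² = (11 + 0)² = 11² = 121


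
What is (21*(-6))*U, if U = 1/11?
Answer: -126/11 ≈ -11.455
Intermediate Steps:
U = 1/11 ≈ 0.090909
(21*(-6))*U = (21*(-6))*(1/11) = -126*1/11 = -126/11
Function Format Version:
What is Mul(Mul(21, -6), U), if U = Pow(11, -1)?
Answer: Rational(-126, 11) ≈ -11.455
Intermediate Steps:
U = Rational(1, 11) ≈ 0.090909
Mul(Mul(21, -6), U) = Mul(Mul(21, -6), Rational(1, 11)) = Mul(-126, Rational(1, 11)) = Rational(-126, 11)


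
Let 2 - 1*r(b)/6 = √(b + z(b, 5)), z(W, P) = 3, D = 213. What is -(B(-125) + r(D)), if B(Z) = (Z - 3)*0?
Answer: -12 + 36*√6 ≈ 76.182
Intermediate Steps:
B(Z) = 0 (B(Z) = (-3 + Z)*0 = 0)
r(b) = 12 - 6*√(3 + b) (r(b) = 12 - 6*√(b + 3) = 12 - 6*√(3 + b))
-(B(-125) + r(D)) = -(0 + (12 - 6*√(3 + 213))) = -(0 + (12 - 36*√6)) = -(12 - 36*√6) = -12 + 36*√6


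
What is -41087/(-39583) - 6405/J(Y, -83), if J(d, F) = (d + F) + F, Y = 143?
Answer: 11064092/39583 ≈ 279.52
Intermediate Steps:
J(d, F) = d + 2*F (J(d, F) = (F + d) + F = d + 2*F)
-41087/(-39583) - 6405/J(Y, -83) = -41087/(-39583) - 6405/(143 + 2*(-83)) = -41087*(-1/39583) - 6405/(143 - 166) = 41087/39583 - 6405/(-23) = 41087/39583 - 6405*(-1/23) = 41087/39583 + 6405/23 = 11064092/39583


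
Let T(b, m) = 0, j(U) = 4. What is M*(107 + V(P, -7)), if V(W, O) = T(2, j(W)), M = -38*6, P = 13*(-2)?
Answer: -24396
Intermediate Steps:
P = -26
M = -228
V(W, O) = 0
M*(107 + V(P, -7)) = -228*(107 + 0) = -228*107 = -24396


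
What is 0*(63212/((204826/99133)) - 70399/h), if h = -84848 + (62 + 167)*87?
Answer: 0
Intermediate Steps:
h = -64925 (h = -84848 + 229*87 = -84848 + 19923 = -64925)
0*(63212/((204826/99133)) - 70399/h) = 0*(63212/((204826/99133)) - 70399/(-64925)) = 0*(63212/((204826*(1/99133))) - 70399*(-1/64925)) = 0*(63212/(204826/99133) + 10057/9275) = 0*(63212*(99133/204826) + 10057/9275) = 0*(3133197598/102413 + 10057/9275) = 0*(29061437688991/949880575) = 0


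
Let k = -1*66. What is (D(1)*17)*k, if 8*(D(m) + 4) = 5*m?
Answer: 15147/4 ≈ 3786.8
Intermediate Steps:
D(m) = -4 + 5*m/8 (D(m) = -4 + (5*m)/8 = -4 + 5*m/8)
k = -66
(D(1)*17)*k = ((-4 + (5/8)*1)*17)*(-66) = ((-4 + 5/8)*17)*(-66) = -27/8*17*(-66) = -459/8*(-66) = 15147/4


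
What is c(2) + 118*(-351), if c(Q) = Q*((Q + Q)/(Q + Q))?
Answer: -41416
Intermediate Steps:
c(Q) = Q (c(Q) = Q*((2*Q)/((2*Q))) = Q*((2*Q)*(1/(2*Q))) = Q*1 = Q)
c(2) + 118*(-351) = 2 + 118*(-351) = 2 - 41418 = -41416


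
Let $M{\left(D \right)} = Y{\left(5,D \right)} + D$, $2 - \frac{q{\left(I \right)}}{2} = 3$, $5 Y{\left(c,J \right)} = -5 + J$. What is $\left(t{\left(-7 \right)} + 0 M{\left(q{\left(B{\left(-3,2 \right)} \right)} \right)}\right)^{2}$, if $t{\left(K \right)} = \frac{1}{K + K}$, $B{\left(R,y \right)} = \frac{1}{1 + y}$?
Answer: $\frac{1}{196} \approx 0.005102$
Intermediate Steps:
$Y{\left(c,J \right)} = -1 + \frac{J}{5}$ ($Y{\left(c,J \right)} = \frac{-5 + J}{5} = -1 + \frac{J}{5}$)
$q{\left(I \right)} = -2$ ($q{\left(I \right)} = 4 - 6 = -2$)
$t{\left(K \right)} = \frac{1}{2 K}$
$M{\left(D \right)} = -1 + \frac{6 D}{5}$ ($M{\left(D \right)} = \left(-1 + \frac{D}{5}\right) + D = -1 + \frac{6 D}{5}$)
$\left(t{\left(-7 \right)} + 0 M{\left(q{\left(B{\left(-3,2 \right)} \right)} \right)}\right)^{2} = \left(\frac{1}{2 \left(-7\right)} + 0 \left(-1 + \frac{6}{5} \left(-2\right)\right)\right)^{2} = \left(\frac{1}{2} \left(- \frac{1}{7}\right) + 0 \left(-1 - \frac{12}{5}\right)\right)^{2} = \left(- \frac{1}{14} + 0 \left(- \frac{17}{5}\right)\right)^{2} = \left(- \frac{1}{14} + 0\right)^{2} = \left(- \frac{1}{14}\right)^{2} = \frac{1}{196}$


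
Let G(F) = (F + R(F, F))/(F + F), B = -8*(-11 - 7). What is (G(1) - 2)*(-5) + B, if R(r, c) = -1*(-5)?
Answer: 139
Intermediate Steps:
R(r, c) = 5
B = 144 (B = -8*(-18) = 144)
G(F) = (5 + F)/(2*F) (G(F) = (F + 5)/(F + F) = (5 + F)/((2*F)) = (5 + F)*(1/(2*F)) = (5 + F)/(2*F))
(G(1) - 2)*(-5) + B = ((1/2)*(5 + 1)/1 - 2)*(-5) + 144 = ((1/2)*1*6 - 2)*(-5) + 144 = (3 - 2)*(-5) + 144 = 1*(-5) + 144 = -5 + 144 = 139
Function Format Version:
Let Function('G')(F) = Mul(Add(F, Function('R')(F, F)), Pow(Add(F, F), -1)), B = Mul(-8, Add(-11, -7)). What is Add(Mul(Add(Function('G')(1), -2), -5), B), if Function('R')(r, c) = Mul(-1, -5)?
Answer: 139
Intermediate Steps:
Function('R')(r, c) = 5
B = 144 (B = Mul(-8, -18) = 144)
Function('G')(F) = Mul(Rational(1, 2), Pow(F, -1), Add(5, F)) (Function('G')(F) = Mul(Add(F, 5), Pow(Add(F, F), -1)) = Mul(Add(5, F), Pow(Mul(2, F), -1)) = Mul(Add(5, F), Mul(Rational(1, 2), Pow(F, -1))) = Mul(Rational(1, 2), Pow(F, -1), Add(5, F)))
Add(Mul(Add(Function('G')(1), -2), -5), B) = Add(Mul(Add(Mul(Rational(1, 2), Pow(1, -1), Add(5, 1)), -2), -5), 144) = Add(Mul(Add(Mul(Rational(1, 2), 1, 6), -2), -5), 144) = Add(Mul(Add(3, -2), -5), 144) = Add(Mul(1, -5), 144) = Add(-5, 144) = 139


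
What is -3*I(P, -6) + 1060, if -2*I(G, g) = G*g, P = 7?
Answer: 997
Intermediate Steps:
I(G, g) = -G*g/2
-3*I(P, -6) + 1060 = -(-3)*7*(-6)/2 + 1060 = -3*21 + 1060 = -63 + 1060 = 997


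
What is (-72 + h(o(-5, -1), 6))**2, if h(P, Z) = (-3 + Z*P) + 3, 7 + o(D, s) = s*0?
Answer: 12996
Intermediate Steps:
o(D, s) = -7 (o(D, s) = -7 + s*0 = -7 + 0 = -7)
h(P, Z) = P*Z (h(P, Z) = (-3 + P*Z) + 3 = P*Z)
(-72 + h(o(-5, -1), 6))**2 = (-72 - 7*6)**2 = (-72 - 42)**2 = (-114)**2 = 12996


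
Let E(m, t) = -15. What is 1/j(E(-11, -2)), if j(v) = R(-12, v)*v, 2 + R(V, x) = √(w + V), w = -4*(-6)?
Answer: -1/60 - √3/60 ≈ -0.045534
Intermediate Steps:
w = 24
R(V, x) = -2 + √(24 + V)
j(v) = v*(-2 + 2*√3) (j(v) = (-2 + √(24 - 12))*v = (-2 + √12)*v = (-2 + 2*√3)*v = v*(-2 + 2*√3))
1/j(E(-11, -2)) = 1/(2*(-15)*(-1 + √3)) = 1/(30 - 30*√3)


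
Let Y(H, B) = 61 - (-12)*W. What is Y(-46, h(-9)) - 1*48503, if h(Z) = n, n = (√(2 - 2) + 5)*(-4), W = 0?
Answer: -48442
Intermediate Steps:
n = -20 (n = (√0 + 5)*(-4) = (0 + 5)*(-4) = 5*(-4) = -20)
h(Z) = -20
Y(H, B) = 61 (Y(H, B) = 61 - (-12)*0 = 61 - 1*0 = 61 + 0 = 61)
Y(-46, h(-9)) - 1*48503 = 61 - 1*48503 = 61 - 48503 = -48442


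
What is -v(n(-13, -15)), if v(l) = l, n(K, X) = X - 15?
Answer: 30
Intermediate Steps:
n(K, X) = -15 + X
-v(n(-13, -15)) = -(-15 - 15) = -1*(-30) = 30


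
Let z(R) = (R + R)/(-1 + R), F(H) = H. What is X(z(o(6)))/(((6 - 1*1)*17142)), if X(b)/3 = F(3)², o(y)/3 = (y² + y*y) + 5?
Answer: 9/28570 ≈ 0.00031502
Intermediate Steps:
o(y) = 15 + 6*y² (o(y) = 3*((y² + y*y) + 5) = 3*((y² + y²) + 5) = 3*(2*y² + 5) = 3*(5 + 2*y²) = 15 + 6*y²)
z(R) = 2*R/(-1 + R) (z(R) = (2*R)/(-1 + R) = 2*R/(-1 + R))
X(b) = 27 (X(b) = 3*3² = 3*9 = 27)
X(z(o(6)))/(((6 - 1*1)*17142)) = 27/(((6 - 1*1)*17142)) = 27/(((6 - 1)*17142)) = 27/((5*17142)) = 27/85710 = 27*(1/85710) = 9/28570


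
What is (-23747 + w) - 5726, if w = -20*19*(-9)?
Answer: -26053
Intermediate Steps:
w = 3420 (w = -380*(-9) = 3420)
(-23747 + w) - 5726 = (-23747 + 3420) - 5726 = -20327 - 5726 = -26053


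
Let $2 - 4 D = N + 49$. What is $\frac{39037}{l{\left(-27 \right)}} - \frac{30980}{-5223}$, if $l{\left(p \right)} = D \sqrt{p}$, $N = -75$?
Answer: $\frac{30980}{5223} - \frac{39037 i \sqrt{3}}{63} \approx 5.9315 - 1073.2 i$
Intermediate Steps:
$D = 7$ ($D = \frac{1}{2} - \frac{-75 + 49}{4} = \frac{1}{2} - - \frac{13}{2} = \frac{1}{2} + \frac{13}{2} = 7$)
$l{\left(p \right)} = 7 \sqrt{p}$
$\frac{39037}{l{\left(-27 \right)}} - \frac{30980}{-5223} = \frac{39037}{7 \sqrt{-27}} - \frac{30980}{-5223} = \frac{39037}{7 \cdot 3 i \sqrt{3}} - - \frac{30980}{5223} = \frac{39037}{21 i \sqrt{3}} + \frac{30980}{5223} = 39037 \left(- \frac{i \sqrt{3}}{63}\right) + \frac{30980}{5223} = - \frac{39037 i \sqrt{3}}{63} + \frac{30980}{5223} = \frac{30980}{5223} - \frac{39037 i \sqrt{3}}{63}$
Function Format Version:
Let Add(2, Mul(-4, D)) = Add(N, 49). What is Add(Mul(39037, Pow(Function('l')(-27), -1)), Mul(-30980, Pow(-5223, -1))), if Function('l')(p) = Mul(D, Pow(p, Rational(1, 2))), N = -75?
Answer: Add(Rational(30980, 5223), Mul(Rational(-39037, 63), I, Pow(3, Rational(1, 2)))) ≈ Add(5.9315, Mul(-1073.2, I))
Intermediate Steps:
D = 7 (D = Add(Rational(1, 2), Mul(Rational(-1, 4), Add(-75, 49))) = Add(Rational(1, 2), Mul(Rational(-1, 4), -26)) = Add(Rational(1, 2), Rational(13, 2)) = 7)
Function('l')(p) = Mul(7, Pow(p, Rational(1, 2)))
Add(Mul(39037, Pow(Function('l')(-27), -1)), Mul(-30980, Pow(-5223, -1))) = Add(Mul(39037, Pow(Mul(7, Pow(-27, Rational(1, 2))), -1)), Mul(-30980, Pow(-5223, -1))) = Add(Mul(39037, Pow(Mul(7, Mul(3, I, Pow(3, Rational(1, 2)))), -1)), Mul(-30980, Rational(-1, 5223))) = Add(Mul(39037, Pow(Mul(21, I, Pow(3, Rational(1, 2))), -1)), Rational(30980, 5223)) = Add(Mul(39037, Mul(Rational(-1, 63), I, Pow(3, Rational(1, 2)))), Rational(30980, 5223)) = Add(Mul(Rational(-39037, 63), I, Pow(3, Rational(1, 2))), Rational(30980, 5223)) = Add(Rational(30980, 5223), Mul(Rational(-39037, 63), I, Pow(3, Rational(1, 2))))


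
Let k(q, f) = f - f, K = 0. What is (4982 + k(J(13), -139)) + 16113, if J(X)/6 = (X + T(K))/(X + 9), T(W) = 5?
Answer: 21095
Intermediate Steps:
J(X) = 6*(5 + X)/(9 + X) (J(X) = 6*((X + 5)/(X + 9)) = 6*((5 + X)/(9 + X)) = 6*(5 + X)/(9 + X))
k(q, f) = 0
(4982 + k(J(13), -139)) + 16113 = (4982 + 0) + 16113 = 4982 + 16113 = 21095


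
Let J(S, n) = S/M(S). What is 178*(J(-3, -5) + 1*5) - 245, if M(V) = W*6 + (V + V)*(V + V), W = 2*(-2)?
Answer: 1201/2 ≈ 600.50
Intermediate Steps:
W = -4
M(V) = -24 + 4*V² (M(V) = -4*6 + (V + V)*(V + V) = -24 + (2*V)*(2*V) = -24 + 4*V²)
J(S, n) = S/(-24 + 4*S²)
178*(J(-3, -5) + 1*5) - 245 = 178*((¼)*(-3)/(-6 + (-3)²) + 1*5) - 245 = 178*((¼)*(-3)/(-6 + 9) + 5) - 245 = 178*((¼)*(-3)/3 + 5) - 245 = 178*((¼)*(-3)*(⅓) + 5) - 245 = 178*(-¼ + 5) - 245 = 178*(19/4) - 245 = 1691/2 - 245 = 1201/2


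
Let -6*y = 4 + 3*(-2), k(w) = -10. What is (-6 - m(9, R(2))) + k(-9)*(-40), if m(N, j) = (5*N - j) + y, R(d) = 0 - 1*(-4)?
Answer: 1058/3 ≈ 352.67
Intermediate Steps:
y = ⅓ (y = -(4 + 3*(-2))/6 = -(4 - 6)/6 = -⅙*(-2) = ⅓ ≈ 0.33333)
R(d) = 4 (R(d) = 0 + 4 = 4)
m(N, j) = ⅓ - j + 5*N (m(N, j) = (5*N - j) + ⅓ = (-j + 5*N) + ⅓ = ⅓ - j + 5*N)
(-6 - m(9, R(2))) + k(-9)*(-40) = (-6 - (⅓ - 1*4 + 5*9)) - 10*(-40) = (-6 - (⅓ - 4 + 45)) + 400 = (-6 - 1*124/3) + 400 = (-6 - 124/3) + 400 = -142/3 + 400 = 1058/3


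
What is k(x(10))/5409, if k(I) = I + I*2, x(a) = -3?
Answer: -1/601 ≈ -0.0016639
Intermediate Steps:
k(I) = 3*I (k(I) = I + 2*I = 3*I)
k(x(10))/5409 = (3*(-3))/5409 = -9*1/5409 = -1/601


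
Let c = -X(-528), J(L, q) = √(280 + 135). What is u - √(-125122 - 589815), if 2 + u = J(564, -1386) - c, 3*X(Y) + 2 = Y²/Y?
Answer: -536/3 + √415 - I*√714937 ≈ -158.3 - 845.54*I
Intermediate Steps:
X(Y) = -⅔ + Y/3 (X(Y) = -⅔ + (Y²/Y)/3 = -⅔ + Y/3)
J(L, q) = √415
c = 530/3 (c = -(-⅔ + (⅓)*(-528)) = -(-⅔ - 176) = -1*(-530/3) = 530/3 ≈ 176.67)
u = -536/3 + √415 (u = -2 + (√415 - 1*530/3) = -2 + (√415 - 530/3) = -2 + (-530/3 + √415) = -536/3 + √415 ≈ -158.30)
u - √(-125122 - 589815) = (-536/3 + √415) - √(-125122 - 589815) = (-536/3 + √415) - √(-714937) = (-536/3 + √415) - I*√714937 = -536/3 + √415 - I*√714937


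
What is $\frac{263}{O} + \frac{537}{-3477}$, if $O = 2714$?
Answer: $- \frac{180989}{3145526} \approx -0.057539$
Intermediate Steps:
$\frac{263}{O} + \frac{537}{-3477} = \frac{263}{2714} + \frac{537}{-3477} = 263 \cdot \frac{1}{2714} + 537 \left(- \frac{1}{3477}\right) = \frac{263}{2714} - \frac{179}{1159} = - \frac{180989}{3145526}$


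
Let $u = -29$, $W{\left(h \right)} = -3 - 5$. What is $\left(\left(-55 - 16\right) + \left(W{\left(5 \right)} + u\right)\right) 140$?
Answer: $-15120$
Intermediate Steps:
$W{\left(h \right)} = -8$
$\left(\left(-55 - 16\right) + \left(W{\left(5 \right)} + u\right)\right) 140 = \left(\left(-55 - 16\right) - 37\right) 140 = \left(-71 - 37\right) 140 = \left(-108\right) 140 = -15120$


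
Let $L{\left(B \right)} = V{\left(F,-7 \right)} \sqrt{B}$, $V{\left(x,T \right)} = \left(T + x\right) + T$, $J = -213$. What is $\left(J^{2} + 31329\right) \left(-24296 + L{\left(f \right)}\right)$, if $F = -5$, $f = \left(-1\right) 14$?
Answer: $-1863454608 - 1457262 i \sqrt{14} \approx -1.8635 \cdot 10^{9} - 5.4526 \cdot 10^{6} i$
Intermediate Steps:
$f = -14$
$V{\left(x,T \right)} = x + 2 T$
$L{\left(B \right)} = - 19 \sqrt{B}$ ($L{\left(B \right)} = \left(-5 + 2 \left(-7\right)\right) \sqrt{B} = \left(-5 - 14\right) \sqrt{B} = - 19 \sqrt{B}$)
$\left(J^{2} + 31329\right) \left(-24296 + L{\left(f \right)}\right) = \left(\left(-213\right)^{2} + 31329\right) \left(-24296 - 19 \sqrt{-14}\right) = \left(45369 + 31329\right) \left(-24296 - 19 i \sqrt{14}\right) = 76698 \left(-24296 - 19 i \sqrt{14}\right) = -1863454608 - 1457262 i \sqrt{14}$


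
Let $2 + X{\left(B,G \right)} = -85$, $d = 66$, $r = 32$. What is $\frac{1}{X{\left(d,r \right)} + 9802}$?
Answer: $\frac{1}{9715} \approx 0.00010293$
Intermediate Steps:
$X{\left(B,G \right)} = -87$ ($X{\left(B,G \right)} = -2 - 85 = -87$)
$\frac{1}{X{\left(d,r \right)} + 9802} = \frac{1}{-87 + 9802} = \frac{1}{9715}$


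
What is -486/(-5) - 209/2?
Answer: -73/10 ≈ -7.3000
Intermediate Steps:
-486/(-5) - 209/2 = -486*(-⅕) - 209*½ = 486/5 - 209/2 = -73/10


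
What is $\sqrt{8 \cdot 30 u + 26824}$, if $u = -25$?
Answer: $2 \sqrt{5206} \approx 144.31$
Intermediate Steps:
$\sqrt{8 \cdot 30 u + 26824} = \sqrt{8 \cdot 30 \left(-25\right) + 26824} = \sqrt{240 \left(-25\right) + 26824} = \sqrt{-6000 + 26824} = \sqrt{20824} = 2 \sqrt{5206}$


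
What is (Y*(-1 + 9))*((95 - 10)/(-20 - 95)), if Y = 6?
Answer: -816/23 ≈ -35.478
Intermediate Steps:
(Y*(-1 + 9))*((95 - 10)/(-20 - 95)) = (6*(-1 + 9))*((95 - 10)/(-20 - 95)) = (6*8)*(85/(-115)) = 48*(85*(-1/115)) = 48*(-17/23) = -816/23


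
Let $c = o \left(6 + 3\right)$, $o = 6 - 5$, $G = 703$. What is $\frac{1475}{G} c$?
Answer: $\frac{13275}{703} \approx 18.883$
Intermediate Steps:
$o = 1$ ($o = 6 - 5 = 1$)
$c = 9$ ($c = 1 \left(6 + 3\right) = 1 \cdot 9 = 9$)
$\frac{1475}{G} c = \frac{1475}{703} \cdot 9 = \frac{13275}{703}$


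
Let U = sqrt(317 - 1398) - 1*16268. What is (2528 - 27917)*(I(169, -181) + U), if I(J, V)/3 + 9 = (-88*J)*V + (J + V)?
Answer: -204614140185 - 25389*I*sqrt(1081) ≈ -2.0461e+11 - 8.3475e+5*I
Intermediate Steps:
I(J, V) = -27 + 3*J + 3*V - 264*J*V (I(J, V) = -27 + 3*((-88*J)*V + (J + V)) = -27 + 3*(-88*J*V + (J + V)) = -27 + 3*(J + V - 88*J*V) = -27 + (3*J + 3*V - 264*J*V) = -27 + 3*J + 3*V - 264*J*V)
U = -16268 + I*sqrt(1081) (U = sqrt(-1081) - 16268 = I*sqrt(1081) - 16268 = -16268 + I*sqrt(1081) ≈ -16268.0 + 32.879*I)
(2528 - 27917)*(I(169, -181) + U) = (2528 - 27917)*((-27 + 3*169 + 3*(-181) - 264*169*(-181)) + (-16268 + I*sqrt(1081))) = -25389*((-27 + 507 - 543 + 8075496) + (-16268 + I*sqrt(1081))) = -25389*(8075433 + (-16268 + I*sqrt(1081))) = -25389*(8059165 + I*sqrt(1081)) = -204614140185 - 25389*I*sqrt(1081)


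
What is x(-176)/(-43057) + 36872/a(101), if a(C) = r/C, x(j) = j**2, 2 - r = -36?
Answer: 80173095508/818083 ≈ 98001.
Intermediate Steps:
r = 38 (r = 2 - 1*(-36) = 2 + 36 = 38)
a(C) = 38/C
x(-176)/(-43057) + 36872/a(101) = (-176)**2/(-43057) + 36872/((38/101)) = 30976*(-1/43057) + 36872/((38*(1/101))) = -30976/43057 + 36872/(38/101) = -30976/43057 + 36872*(101/38) = -30976/43057 + 1862036/19 = 80173095508/818083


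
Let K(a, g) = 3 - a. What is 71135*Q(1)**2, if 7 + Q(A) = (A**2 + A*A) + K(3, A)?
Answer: 1778375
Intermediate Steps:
Q(A) = -7 + 2*A**2 (Q(A) = -7 + ((A**2 + A*A) + (3 - 1*3)) = -7 + ((A**2 + A**2) + (3 - 3)) = -7 + (2*A**2 + 0) = -7 + 2*A**2)
71135*Q(1)**2 = 71135*(-7 + 2*1**2)**2 = 71135*(-7 + 2*1)**2 = 71135*(-7 + 2)**2 = 71135*(-5)**2 = 71135*25 = 1778375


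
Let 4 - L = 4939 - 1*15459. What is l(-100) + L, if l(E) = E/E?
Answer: 10525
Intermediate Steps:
l(E) = 1
L = 10524 (L = 4 - (4939 - 1*15459) = 4 - (4939 - 15459) = 4 - 1*(-10520) = 4 + 10520 = 10524)
l(-100) + L = 1 + 10524 = 10525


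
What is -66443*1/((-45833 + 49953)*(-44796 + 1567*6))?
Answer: 66443/145823280 ≈ 0.00045564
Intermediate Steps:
-66443*1/((-45833 + 49953)*(-44796 + 1567*6)) = -66443*1/(4120*(-44796 + 9402)) = -66443/((-35394*4120)) = -66443/(-145823280) = -66443*(-1/145823280) = 66443/145823280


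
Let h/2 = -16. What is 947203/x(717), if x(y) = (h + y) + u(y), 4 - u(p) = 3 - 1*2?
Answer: 947203/688 ≈ 1376.7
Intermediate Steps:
u(p) = 3 (u(p) = 4 - (3 - 1*2) = 4 - (3 - 2) = 4 - 1*1 = 4 - 1 = 3)
h = -32 (h = 2*(-16) = -32)
x(y) = -29 + y (x(y) = (-32 + y) + 3 = -29 + y)
947203/x(717) = 947203/(-29 + 717) = 947203/688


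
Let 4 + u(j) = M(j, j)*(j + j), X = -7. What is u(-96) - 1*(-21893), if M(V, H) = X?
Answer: 23233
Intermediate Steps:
M(V, H) = -7
u(j) = -4 - 14*j (u(j) = -4 - 7*(j + j) = -4 - 14*j)
u(-96) - 1*(-21893) = (-4 - 14*(-96)) - 1*(-21893) = (-4 + 1344) + 21893 = 1340 + 21893 = 23233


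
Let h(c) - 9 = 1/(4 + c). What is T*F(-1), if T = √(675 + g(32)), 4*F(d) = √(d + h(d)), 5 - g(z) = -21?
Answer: 5*√2103/12 ≈ 19.108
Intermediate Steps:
h(c) = 9 + 1/(4 + c)
g(z) = 26 (g(z) = 5 - 1*(-21) = 5 + 21 = 26)
F(d) = √(d + (37 + 9*d)/(4 + d))/4
T = √701 (T = √(675 + 26) = √701 ≈ 26.476)
T*F(-1) = √701*(√((37 + (-1)² + 13*(-1))/(4 - 1))/4) = √701*(√((37 + 1 - 13)/3)/4) = √701*(√((⅓)*25)/4) = √701*(√(25/3)/4) = √701*((5*√3/3)/4) = √701*(5*√3/12) = 5*√2103/12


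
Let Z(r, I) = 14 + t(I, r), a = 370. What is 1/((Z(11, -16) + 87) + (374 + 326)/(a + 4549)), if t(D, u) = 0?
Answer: 4919/497519 ≈ 0.0098871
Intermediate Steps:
Z(r, I) = 14 (Z(r, I) = 14 + 0 = 14)
1/((Z(11, -16) + 87) + (374 + 326)/(a + 4549)) = 1/((14 + 87) + (374 + 326)/(370 + 4549)) = 1/(101 + 700/4919) = 1/(497519/4919) = 4919/497519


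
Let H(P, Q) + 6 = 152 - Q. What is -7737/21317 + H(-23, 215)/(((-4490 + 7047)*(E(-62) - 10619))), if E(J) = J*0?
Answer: -210079611198/578815875211 ≈ -0.36295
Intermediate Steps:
E(J) = 0
H(P, Q) = 146 - Q (H(P, Q) = -6 + (152 - Q) = 146 - Q)
-7737/21317 + H(-23, 215)/(((-4490 + 7047)*(E(-62) - 10619))) = -7737/21317 + (146 - 1*215)/(((-4490 + 7047)*(0 - 10619))) = -7737*1/21317 + (146 - 215)/((2557*(-10619))) = -7737/21317 - 69/(-27152783) = -7737/21317 - 69*(-1/27152783) = -7737/21317 + 69/27152783 = -210079611198/578815875211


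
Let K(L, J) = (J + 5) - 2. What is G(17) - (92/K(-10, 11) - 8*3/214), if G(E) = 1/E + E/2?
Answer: 53467/25466 ≈ 2.0995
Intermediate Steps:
K(L, J) = 3 + J (K(L, J) = (5 + J) - 2 = 3 + J)
G(E) = 1/E + E/2 (G(E) = 1/E + E*(½) = 1/E + E/2)
G(17) - (92/K(-10, 11) - 8*3/214) = (1/17 + (½)*17) - (92/(3 + 11) - 8*3/214) = (1/17 + 17/2) - (92/14 - 24*1/214) = 291/34 - (92*(1/14) - 12/107) = 291/34 - (46/7 - 12/107) = 291/34 - 1*4838/749 = 291/34 - 4838/749 = 53467/25466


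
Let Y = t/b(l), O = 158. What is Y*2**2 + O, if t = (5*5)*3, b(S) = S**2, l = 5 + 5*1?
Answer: 161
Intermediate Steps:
l = 10 (l = 5 + 5 = 10)
t = 75 (t = 25*3 = 75)
Y = 3/4 (Y = 75/(10**2) = 75/100 = 75*(1/100) = 3/4 ≈ 0.75000)
Y*2**2 + O = (3/4)*2**2 + 158 = (3/4)*4 + 158 = 3 + 158 = 161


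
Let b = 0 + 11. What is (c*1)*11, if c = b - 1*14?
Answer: -33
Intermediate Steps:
b = 11
c = -3 (c = 11 - 1*14 = 11 - 14 = -3)
(c*1)*11 = -3*1*11 = -3*11 = -33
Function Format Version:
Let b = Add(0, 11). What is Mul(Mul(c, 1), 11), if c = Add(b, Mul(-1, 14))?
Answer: -33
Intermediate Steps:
b = 11
c = -3 (c = Add(11, Mul(-1, 14)) = Add(11, -14) = -3)
Mul(Mul(c, 1), 11) = Mul(Mul(-3, 1), 11) = Mul(-3, 11) = -33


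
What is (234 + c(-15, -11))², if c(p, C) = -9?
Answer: 50625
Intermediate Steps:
(234 + c(-15, -11))² = (234 - 9)² = 225² = 50625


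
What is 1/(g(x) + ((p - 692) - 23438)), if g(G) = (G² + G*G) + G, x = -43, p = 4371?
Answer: -1/16104 ≈ -6.2096e-5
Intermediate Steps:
g(G) = G + 2*G² (g(G) = (G² + G²) + G = 2*G² + G = G + 2*G²)
1/(g(x) + ((p - 692) - 23438)) = 1/(-43*(1 + 2*(-43)) + ((4371 - 692) - 23438)) = 1/(-43*(1 - 86) + (3679 - 23438)) = 1/(-43*(-85) - 19759) = 1/(3655 - 19759) = 1/(-16104) = -1/16104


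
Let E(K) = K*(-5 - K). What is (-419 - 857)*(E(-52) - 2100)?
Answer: 5798144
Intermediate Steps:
(-419 - 857)*(E(-52) - 2100) = (-419 - 857)*(-1*(-52)*(5 - 52) - 2100) = -1276*(-1*(-52)*(-47) - 2100) = -1276*(-2444 - 2100) = -1276*(-4544) = 5798144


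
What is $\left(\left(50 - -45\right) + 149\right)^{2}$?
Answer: $59536$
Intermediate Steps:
$\left(\left(50 - -45\right) + 149\right)^{2} = \left(\left(50 + 45\right) + 149\right)^{2} = \left(95 + 149\right)^{2} = 244^{2} = 59536$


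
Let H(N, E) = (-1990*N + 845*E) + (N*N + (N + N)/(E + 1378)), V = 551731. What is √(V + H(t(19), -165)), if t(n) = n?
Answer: √551553015327/1213 ≈ 612.26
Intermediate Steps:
H(N, E) = N² - 1990*N + 845*E + 2*N/(1378 + E) (H(N, E) = (-1990*N + 845*E) + (N² + (2*N)/(1378 + E)) = (-1990*N + 845*E) + (N² + 2*N/(1378 + E)) = N² - 1990*N + 845*E + 2*N/(1378 + E))
√(V + H(t(19), -165)) = √(551731 + (-2742218*19 + 845*(-165)² + 1378*19² + 1164410*(-165) - 165*19² - 1990*(-165)*19)/(1378 - 165)) = √(551731 + (-52102142 + 845*27225 + 1378*361 - 192127650 - 165*361 + 6238650)/1213) = √(551731 + (-52102142 + 23005125 + 497458 - 192127650 - 59565 + 6238650)/1213) = √(551731 + (1/1213)*(-214548124)) = √(551731 - 214548124/1213) = √(454701579/1213) = √551553015327/1213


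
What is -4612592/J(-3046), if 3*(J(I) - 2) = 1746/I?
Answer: -369735664/145 ≈ -2.5499e+6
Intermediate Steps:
J(I) = 2 + 582/I (J(I) = 2 + (1746/I)/3 = 2 + 582/I)
-4612592/J(-3046) = -4612592/(2 + 582/(-3046)) = -4612592/(2 + 582*(-1/3046)) = -4612592/(2 - 291/1523) = -4612592/2755/1523 = -4612592*1523/2755 = -369735664/145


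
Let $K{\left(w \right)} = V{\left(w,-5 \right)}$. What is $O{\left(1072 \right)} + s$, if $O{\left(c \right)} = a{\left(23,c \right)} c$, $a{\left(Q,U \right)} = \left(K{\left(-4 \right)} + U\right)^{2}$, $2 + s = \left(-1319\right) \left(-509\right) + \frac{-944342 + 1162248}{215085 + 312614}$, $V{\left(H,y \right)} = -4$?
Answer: $\frac{645597667524509}{527699} \approx 1.2234 \cdot 10^{9}$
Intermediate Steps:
$K{\left(w \right)} = -4$
$s = \frac{354280967837}{527699}$ ($s = -2 + \left(\left(-1319\right) \left(-509\right) + \frac{-944342 + 1162248}{215085 + 312614}\right) = -2 + \left(671371 + \frac{217906}{527699}\right) = -2 + \frac{354282023235}{527699} = \frac{354280967837}{527699} \approx 6.7137 \cdot 10^{5}$)
$a{\left(Q,U \right)} = \left(-4 + U\right)^{2}$
$O{\left(c \right)} = c \left(-4 + c\right)^{2}$ ($O{\left(c \right)} = \left(-4 + c\right)^{2} c = c \left(-4 + c\right)^{2}$)
$O{\left(1072 \right)} + s = 1072 \left(-4 + 1072\right)^{2} + \frac{354280967837}{527699} = 1072 \cdot 1068^{2} + \frac{354280967837}{527699} = 1072 \cdot 1140624 + \frac{354280967837}{527699} = 1222748928 + \frac{354280967837}{527699} = \frac{645597667524509}{527699}$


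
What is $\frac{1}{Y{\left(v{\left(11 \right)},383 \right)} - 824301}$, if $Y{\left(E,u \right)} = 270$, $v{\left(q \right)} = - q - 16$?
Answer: $- \frac{1}{824031} \approx -1.2135 \cdot 10^{-6}$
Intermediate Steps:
$v{\left(q \right)} = -16 - q$ ($v{\left(q \right)} = - q - 16 = -16 - q$)
$\frac{1}{Y{\left(v{\left(11 \right)},383 \right)} - 824301} = \frac{1}{270 - 824301} = \frac{1}{-824031} = - \frac{1}{824031}$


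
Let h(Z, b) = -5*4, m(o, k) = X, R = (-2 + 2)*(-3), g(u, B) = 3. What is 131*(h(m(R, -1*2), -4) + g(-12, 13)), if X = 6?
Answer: -2227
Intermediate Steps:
R = 0 (R = 0*(-3) = 0)
m(o, k) = 6
h(Z, b) = -20
131*(h(m(R, -1*2), -4) + g(-12, 13)) = 131*(-20 + 3) = 131*(-17) = -2227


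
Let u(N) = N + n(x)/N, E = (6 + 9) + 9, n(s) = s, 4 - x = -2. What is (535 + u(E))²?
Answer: 5004169/16 ≈ 3.1276e+5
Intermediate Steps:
x = 6 (x = 4 - 1*(-2) = 4 + 2 = 6)
E = 24 (E = 15 + 9 = 24)
u(N) = N + 6/N
(535 + u(E))² = (535 + (24 + 6/24))² = (535 + (24 + 6*(1/24)))² = (535 + (24 + ¼))² = (535 + 97/4)² = (2237/4)² = 5004169/16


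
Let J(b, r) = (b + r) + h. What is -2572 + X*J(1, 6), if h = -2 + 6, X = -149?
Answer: -4211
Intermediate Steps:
h = 4
J(b, r) = 4 + b + r (J(b, r) = (b + r) + 4 = 4 + b + r)
-2572 + X*J(1, 6) = -2572 - 149*(4 + 1 + 6) = -2572 - 149*11 = -2572 - 1639 = -4211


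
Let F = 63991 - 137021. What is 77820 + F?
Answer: 4790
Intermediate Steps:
F = -73030
77820 + F = 77820 - 73030 = 4790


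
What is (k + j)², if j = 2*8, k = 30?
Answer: 2116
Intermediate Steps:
j = 16
(k + j)² = (30 + 16)² = 46² = 2116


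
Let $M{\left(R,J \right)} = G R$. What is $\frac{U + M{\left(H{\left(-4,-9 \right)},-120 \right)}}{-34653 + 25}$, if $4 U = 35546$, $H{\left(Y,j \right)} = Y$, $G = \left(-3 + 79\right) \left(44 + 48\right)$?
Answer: $\frac{38163}{69256} \approx 0.55104$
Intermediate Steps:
$G = 6992$ ($G = 76 \cdot 92 = 6992$)
$M{\left(R,J \right)} = 6992 R$
$U = \frac{17773}{2}$ ($U = \frac{1}{4} \cdot 35546 = \frac{17773}{2} \approx 8886.5$)
$\frac{U + M{\left(H{\left(-4,-9 \right)},-120 \right)}}{-34653 + 25} = \frac{\frac{17773}{2} + 6992 \left(-4\right)}{-34653 + 25} = \frac{\frac{17773}{2} - 27968}{-34628} = \left(- \frac{38163}{2}\right) \left(- \frac{1}{34628}\right) = \frac{38163}{69256}$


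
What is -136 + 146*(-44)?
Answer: -6560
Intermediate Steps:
-136 + 146*(-44) = -136 - 6424 = -6560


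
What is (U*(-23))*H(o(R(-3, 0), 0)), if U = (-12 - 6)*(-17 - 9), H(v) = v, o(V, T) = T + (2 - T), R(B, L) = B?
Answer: -21528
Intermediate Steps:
o(V, T) = 2
U = 468 (U = -18*(-26) = 468)
(U*(-23))*H(o(R(-3, 0), 0)) = (468*(-23))*2 = -10764*2 = -21528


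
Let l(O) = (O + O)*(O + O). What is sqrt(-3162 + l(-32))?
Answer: sqrt(934) ≈ 30.561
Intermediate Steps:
l(O) = 4*O**2 (l(O) = (2*O)*(2*O) = 4*O**2)
sqrt(-3162 + l(-32)) = sqrt(-3162 + 4*(-32)**2) = sqrt(-3162 + 4*1024) = sqrt(-3162 + 4096) = sqrt(934)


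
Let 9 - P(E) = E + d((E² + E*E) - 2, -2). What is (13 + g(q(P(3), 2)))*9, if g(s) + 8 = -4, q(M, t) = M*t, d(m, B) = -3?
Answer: 9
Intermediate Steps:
P(E) = 12 - E (P(E) = 9 - (E - 3) = 9 - (-3 + E) = 9 + (3 - E) = 12 - E)
g(s) = -12 (g(s) = -8 - 4 = -12)
(13 + g(q(P(3), 2)))*9 = (13 - 12)*9 = 1*9 = 9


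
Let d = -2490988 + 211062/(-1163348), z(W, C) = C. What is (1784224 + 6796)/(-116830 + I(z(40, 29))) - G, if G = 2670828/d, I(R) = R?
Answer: -2413629663903186188/169237998286001843 ≈ -14.262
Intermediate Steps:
d = -1448943059443/581674 (d = -2490988 + 211062*(-1/1163348) = -2490988 - 105531/581674 = -1448943059443/581674 ≈ -2.4910e+6)
G = -1553551206072/1448943059443 (G = 2670828/(-1448943059443/581674) = 2670828*(-581674/1448943059443) = -1553551206072/1448943059443 ≈ -1.0722)
(1784224 + 6796)/(-116830 + I(z(40, 29))) - G = (1784224 + 6796)/(-116830 + 29) - 1*(-1553551206072/1448943059443) = 1791020/(-116801) + 1553551206072/1448943059443 = 1791020*(-1/116801) + 1553551206072/1448943059443 = -1791020/116801 + 1553551206072/1448943059443 = -2413629663903186188/169237998286001843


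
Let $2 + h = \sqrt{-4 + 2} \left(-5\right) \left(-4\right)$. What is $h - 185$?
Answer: $-187 + 20 i \sqrt{2} \approx -187.0 + 28.284 i$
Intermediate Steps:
$h = -2 + 20 i \sqrt{2}$ ($h = -2 + \sqrt{-4 + 2} \left(-5\right) \left(-4\right) = -2 + \sqrt{-2} \left(-5\right) \left(-4\right) = -2 + i \sqrt{2} \left(-5\right) \left(-4\right) = -2 + - 5 i \sqrt{2} \left(-4\right) = -2 + 20 i \sqrt{2} \approx -2.0 + 28.284 i$)
$h - 185 = \left(-2 + 20 i \sqrt{2}\right) - 185 = -187 + 20 i \sqrt{2}$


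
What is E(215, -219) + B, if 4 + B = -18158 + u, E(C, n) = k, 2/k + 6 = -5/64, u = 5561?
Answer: -4901917/389 ≈ -12601.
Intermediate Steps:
k = -128/389 (k = 2/(-6 - 5/64) = 2/(-389/64) = 2*(-64/389) = -128/389 ≈ -0.32905)
E(C, n) = -128/389
B = -12601 (B = -4 + (-18158 + 5561) = -4 - 12597 = -12601)
E(215, -219) + B = -128/389 - 12601 = -4901917/389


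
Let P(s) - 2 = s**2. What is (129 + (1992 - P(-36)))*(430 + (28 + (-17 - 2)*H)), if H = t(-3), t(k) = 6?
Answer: 283112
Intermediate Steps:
P(s) = 2 + s**2
H = 6
(129 + (1992 - P(-36)))*(430 + (28 + (-17 - 2)*H)) = (129 + (1992 - (2 + (-36)**2)))*(430 + (28 + (-17 - 2)*6)) = (129 + (1992 - (2 + 1296)))*(430 + (28 - 19*6)) = (129 + (1992 - 1*1298))*(430 + (28 - 114)) = (129 + (1992 - 1298))*(430 - 86) = (129 + 694)*344 = 823*344 = 283112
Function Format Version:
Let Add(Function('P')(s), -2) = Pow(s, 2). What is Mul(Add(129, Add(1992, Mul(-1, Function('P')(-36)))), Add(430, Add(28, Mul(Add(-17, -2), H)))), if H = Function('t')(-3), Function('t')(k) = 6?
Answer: 283112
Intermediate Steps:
Function('P')(s) = Add(2, Pow(s, 2))
H = 6
Mul(Add(129, Add(1992, Mul(-1, Function('P')(-36)))), Add(430, Add(28, Mul(Add(-17, -2), H)))) = Mul(Add(129, Add(1992, Mul(-1, Add(2, Pow(-36, 2))))), Add(430, Add(28, Mul(Add(-17, -2), 6)))) = Mul(Add(129, Add(1992, Mul(-1, Add(2, 1296)))), Add(430, Add(28, Mul(-19, 6)))) = Mul(Add(129, Add(1992, Mul(-1, 1298))), Add(430, Add(28, -114))) = Mul(Add(129, Add(1992, -1298)), Add(430, -86)) = Mul(Add(129, 694), 344) = Mul(823, 344) = 283112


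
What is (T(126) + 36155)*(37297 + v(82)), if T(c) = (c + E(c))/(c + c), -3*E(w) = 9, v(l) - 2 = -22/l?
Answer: 165872123576/123 ≈ 1.3486e+9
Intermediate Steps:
v(l) = 2 - 22/l
E(w) = -3 (E(w) = -1/3*9 = -3)
T(c) = (-3 + c)/(2*c) (T(c) = (c - 3)/(c + c) = (-3 + c)/((2*c)) = (-3 + c)*(1/(2*c)) = (-3 + c)/(2*c))
(T(126) + 36155)*(37297 + v(82)) = ((1/2)*(-3 + 126)/126 + 36155)*(37297 + (2 - 22/82)) = ((1/2)*(1/126)*123 + 36155)*(37297 + (2 - 22*1/82)) = (41/84 + 36155)*(37297 + (2 - 11/41)) = 3037061*(37297 + 71/41)/84 = (3037061/84)*(1529248/41) = 165872123576/123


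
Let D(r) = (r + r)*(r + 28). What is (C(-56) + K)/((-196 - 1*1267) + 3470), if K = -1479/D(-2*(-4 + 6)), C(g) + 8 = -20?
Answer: -433/42816 ≈ -0.010113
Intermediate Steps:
C(g) = -28 (C(g) = -8 - 20 = -28)
D(r) = 2*r*(28 + r) (D(r) = (2*r)*(28 + r) = 2*r*(28 + r))
K = 493/64 (K = -1479*(-1/(4*(-4 + 6)*(28 - 2*(-4 + 6)))) = -1479*(-1/(8*(28 - 2*2))) = -1479*(-1/(8*(28 - 4))) = -1479/(2*(-4)*24) = -1479/(-192) = -1479*(-1/192) = 493/64 ≈ 7.7031)
(C(-56) + K)/((-196 - 1*1267) + 3470) = (-28 + 493/64)/((-196 - 1*1267) + 3470) = -1299/(64*((-196 - 1267) + 3470)) = -1299/(64*(-1463 + 3470)) = -1299/64/2007 = -1299/64*1/2007 = -433/42816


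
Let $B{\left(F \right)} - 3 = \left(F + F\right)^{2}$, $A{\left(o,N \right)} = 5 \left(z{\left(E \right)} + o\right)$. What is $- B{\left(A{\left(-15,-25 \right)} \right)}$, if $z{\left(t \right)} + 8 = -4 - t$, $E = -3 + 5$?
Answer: $-84103$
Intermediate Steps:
$E = 2$
$z{\left(t \right)} = -12 - t$ ($z{\left(t \right)} = -8 - \left(4 + t\right) = -12 - t$)
$A{\left(o,N \right)} = -70 + 5 o$ ($A{\left(o,N \right)} = 5 \left(\left(-12 - 2\right) + o\right) = 5 \left(-14 + o\right) = -70 + 5 o$)
$B{\left(F \right)} = 3 + 4 F^{2}$ ($B{\left(F \right)} = 3 + \left(F + F\right)^{2} = 3 + \left(2 F\right)^{2} = 3 + 4 F^{2}$)
$- B{\left(A{\left(-15,-25 \right)} \right)} = - (3 + 4 \left(-70 + 5 \left(-15\right)\right)^{2}) = - (3 + 4 \left(-70 - 75\right)^{2}) = - (3 + 4 \left(-145\right)^{2}) = - (3 + 4 \cdot 21025) = - (3 + 84100) = \left(-1\right) 84103 = -84103$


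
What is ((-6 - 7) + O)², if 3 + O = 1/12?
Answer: 36481/144 ≈ 253.34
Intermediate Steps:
O = -35/12 (O = -3 + 1/12 = -35/12 ≈ -2.9167)
((-6 - 7) + O)² = ((-6 - 7) - 35/12)² = (-13 - 35/12)² = (-191/12)² = 36481/144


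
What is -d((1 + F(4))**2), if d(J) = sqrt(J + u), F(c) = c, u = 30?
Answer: -sqrt(55) ≈ -7.4162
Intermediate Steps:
d(J) = sqrt(30 + J) (d(J) = sqrt(J + 30) = sqrt(30 + J))
-d((1 + F(4))**2) = -sqrt(30 + (1 + 4)**2) = -sqrt(30 + 5**2) = -sqrt(30 + 25) = -sqrt(55)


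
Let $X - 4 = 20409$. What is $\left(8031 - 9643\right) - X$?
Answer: $-22025$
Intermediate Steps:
$X = 20413$ ($X = 4 + 20409 = 20413$)
$\left(8031 - 9643\right) - X = \left(8031 - 9643\right) - 20413 = -1612 - 20413 = -22025$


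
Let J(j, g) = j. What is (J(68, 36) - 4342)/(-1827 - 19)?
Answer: 2137/923 ≈ 2.3153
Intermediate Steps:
(J(68, 36) - 4342)/(-1827 - 19) = (68 - 4342)/(-1827 - 19) = -4274/(-1846) = -4274*(-1/1846) = 2137/923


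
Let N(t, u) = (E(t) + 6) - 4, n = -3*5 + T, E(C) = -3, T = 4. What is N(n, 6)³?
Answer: -1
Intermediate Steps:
n = -11 (n = -3*5 + 4 = -15 + 4 = -11)
N(t, u) = -1 (N(t, u) = (-3 + 6) - 4 = 3 - 4 = -1)
N(n, 6)³ = (-1)³ = -1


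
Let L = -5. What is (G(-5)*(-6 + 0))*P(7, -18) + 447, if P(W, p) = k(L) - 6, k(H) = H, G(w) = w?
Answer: 117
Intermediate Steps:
P(W, p) = -11 (P(W, p) = -5 - 6 = -11)
(G(-5)*(-6 + 0))*P(7, -18) + 447 = -5*(-6 + 0)*(-11) + 447 = -5*(-6)*(-11) + 447 = 30*(-11) + 447 = -330 + 447 = 117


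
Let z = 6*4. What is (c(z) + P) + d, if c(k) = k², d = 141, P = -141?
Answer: 576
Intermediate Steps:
z = 24
(c(z) + P) + d = (24² - 141) + 141 = (576 - 141) + 141 = 435 + 141 = 576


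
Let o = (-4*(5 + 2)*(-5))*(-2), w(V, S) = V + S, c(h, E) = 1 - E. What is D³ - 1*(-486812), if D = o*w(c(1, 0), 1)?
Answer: -175129188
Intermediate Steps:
w(V, S) = S + V
o = -280 (o = (-4*7*(-5))*(-2) = -28*(-5)*(-2) = 140*(-2) = -280)
D = -560 (D = -280*(1 + (1 - 1*0)) = -280*(1 + (1 + 0)) = -280*(1 + 1) = -280*2 = -560)
D³ - 1*(-486812) = (-560)³ - 1*(-486812) = -175616000 + 486812 = -175129188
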